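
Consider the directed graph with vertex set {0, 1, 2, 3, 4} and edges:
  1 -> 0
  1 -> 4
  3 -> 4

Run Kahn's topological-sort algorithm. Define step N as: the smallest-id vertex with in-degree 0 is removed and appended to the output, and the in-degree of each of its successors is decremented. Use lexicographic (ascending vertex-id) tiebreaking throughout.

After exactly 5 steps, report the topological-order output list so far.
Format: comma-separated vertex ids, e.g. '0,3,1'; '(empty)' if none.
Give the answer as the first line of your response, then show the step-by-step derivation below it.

1,0,2,3,4

step 1: output 1; order=[1]; indeg=(0,0,0,0,1)
step 2: output 0; order=[1,0]; indeg=(0,0,0,0,1)
step 3: output 2; order=[1,0,2]; indeg=(0,0,0,0,1)
step 4: output 3; order=[1,0,2,3]; indeg=(0,0,0,0,0)
step 5: output 4; order=[1,0,2,3,4]; indeg=(0,0,0,0,0)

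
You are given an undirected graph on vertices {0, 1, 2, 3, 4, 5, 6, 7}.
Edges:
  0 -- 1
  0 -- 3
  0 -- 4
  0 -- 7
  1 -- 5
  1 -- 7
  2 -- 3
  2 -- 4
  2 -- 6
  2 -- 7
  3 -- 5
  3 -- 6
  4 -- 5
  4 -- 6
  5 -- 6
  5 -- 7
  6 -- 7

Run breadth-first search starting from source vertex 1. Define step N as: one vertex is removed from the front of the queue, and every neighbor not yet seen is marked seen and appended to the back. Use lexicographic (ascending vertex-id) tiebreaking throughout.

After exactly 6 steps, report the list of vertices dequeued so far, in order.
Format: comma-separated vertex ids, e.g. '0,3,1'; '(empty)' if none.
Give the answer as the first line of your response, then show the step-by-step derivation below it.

1,0,5,7,3,4

step 1: dequeue 1; queue=[0,5,7]; order=1
step 2: dequeue 0; queue=[5,7,3,4]; order=1,0
step 3: dequeue 5; queue=[7,3,4,6]; order=1,0,5
step 4: dequeue 7; queue=[3,4,6,2]; order=1,0,5,7
step 5: dequeue 3; queue=[4,6,2]; order=1,0,5,7,3
step 6: dequeue 4; queue=[6,2]; order=1,0,5,7,3,4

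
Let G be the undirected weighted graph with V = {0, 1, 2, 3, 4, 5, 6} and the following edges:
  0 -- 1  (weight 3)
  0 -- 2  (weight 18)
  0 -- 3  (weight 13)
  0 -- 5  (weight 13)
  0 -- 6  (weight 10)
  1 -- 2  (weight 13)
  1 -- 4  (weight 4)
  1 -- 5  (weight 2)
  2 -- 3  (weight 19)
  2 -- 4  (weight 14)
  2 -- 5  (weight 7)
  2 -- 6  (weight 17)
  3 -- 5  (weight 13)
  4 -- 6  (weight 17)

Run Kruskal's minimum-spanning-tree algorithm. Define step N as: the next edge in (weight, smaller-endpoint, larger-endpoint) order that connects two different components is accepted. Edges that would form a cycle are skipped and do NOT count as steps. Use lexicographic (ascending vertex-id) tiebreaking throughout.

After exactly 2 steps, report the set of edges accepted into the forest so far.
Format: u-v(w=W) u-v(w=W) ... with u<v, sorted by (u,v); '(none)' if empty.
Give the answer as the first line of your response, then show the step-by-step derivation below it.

0-1(w=3) 1-5(w=2)

step 1: add edge 1-5 (w=2); MST = {1-5(w=2)}
step 2: add edge 0-1 (w=3); MST = {0-1(w=3) 1-5(w=2)}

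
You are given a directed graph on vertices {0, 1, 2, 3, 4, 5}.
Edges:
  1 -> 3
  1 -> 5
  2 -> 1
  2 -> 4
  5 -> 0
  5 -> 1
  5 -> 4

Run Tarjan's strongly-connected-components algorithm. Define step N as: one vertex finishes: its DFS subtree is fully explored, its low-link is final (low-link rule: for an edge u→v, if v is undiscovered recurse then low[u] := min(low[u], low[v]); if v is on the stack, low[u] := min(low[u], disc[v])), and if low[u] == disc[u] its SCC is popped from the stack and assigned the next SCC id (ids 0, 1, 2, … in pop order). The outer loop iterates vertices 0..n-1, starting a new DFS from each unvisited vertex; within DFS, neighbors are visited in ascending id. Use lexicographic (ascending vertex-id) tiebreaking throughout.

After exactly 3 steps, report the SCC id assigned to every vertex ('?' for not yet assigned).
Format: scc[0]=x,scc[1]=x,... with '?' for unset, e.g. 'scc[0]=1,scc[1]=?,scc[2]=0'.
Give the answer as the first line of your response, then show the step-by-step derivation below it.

scc[0]=0,scc[1]=?,scc[2]=?,scc[3]=1,scc[4]=2,scc[5]=?

step 1: low=(low[0]=0,low[1]=?,low[2]=?,low[3]=?,low[4]=?,low[5]=?); scc=(scc[0]=0,scc[1]=?,scc[2]=?,scc[3]=?,scc[4]=?,scc[5]=?)
step 2: low=(low[0]=0,low[1]=1,low[2]=?,low[3]=2,low[4]=?,low[5]=?); scc=(scc[0]=0,scc[1]=?,scc[2]=?,scc[3]=1,scc[4]=?,scc[5]=?)
step 3: low=(low[0]=0,low[1]=1,low[2]=?,low[3]=2,low[4]=4,low[5]=1); scc=(scc[0]=0,scc[1]=?,scc[2]=?,scc[3]=1,scc[4]=2,scc[5]=?)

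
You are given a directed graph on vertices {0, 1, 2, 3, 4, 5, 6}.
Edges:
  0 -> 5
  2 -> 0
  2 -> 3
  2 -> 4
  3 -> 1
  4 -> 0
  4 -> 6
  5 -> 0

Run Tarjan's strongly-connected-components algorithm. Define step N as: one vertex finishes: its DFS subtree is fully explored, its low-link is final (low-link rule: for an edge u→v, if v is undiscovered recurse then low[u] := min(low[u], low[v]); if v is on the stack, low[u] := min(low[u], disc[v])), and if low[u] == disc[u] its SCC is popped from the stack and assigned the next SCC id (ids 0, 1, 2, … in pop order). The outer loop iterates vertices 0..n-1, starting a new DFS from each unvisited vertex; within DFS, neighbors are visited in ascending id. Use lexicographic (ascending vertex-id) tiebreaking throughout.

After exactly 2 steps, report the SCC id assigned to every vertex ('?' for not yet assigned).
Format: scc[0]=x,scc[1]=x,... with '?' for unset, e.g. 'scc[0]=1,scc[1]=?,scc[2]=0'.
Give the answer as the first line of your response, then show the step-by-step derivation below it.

scc[0]=0,scc[1]=?,scc[2]=?,scc[3]=?,scc[4]=?,scc[5]=0,scc[6]=?

step 1: low=(low[0]=0,low[1]=?,low[2]=?,low[3]=?,low[4]=?,low[5]=0,low[6]=?); scc=(scc[0]=?,scc[1]=?,scc[2]=?,scc[3]=?,scc[4]=?,scc[5]=?,scc[6]=?)
step 2: low=(low[0]=0,low[1]=?,low[2]=?,low[3]=?,low[4]=?,low[5]=0,low[6]=?); scc=(scc[0]=0,scc[1]=?,scc[2]=?,scc[3]=?,scc[4]=?,scc[5]=0,scc[6]=?)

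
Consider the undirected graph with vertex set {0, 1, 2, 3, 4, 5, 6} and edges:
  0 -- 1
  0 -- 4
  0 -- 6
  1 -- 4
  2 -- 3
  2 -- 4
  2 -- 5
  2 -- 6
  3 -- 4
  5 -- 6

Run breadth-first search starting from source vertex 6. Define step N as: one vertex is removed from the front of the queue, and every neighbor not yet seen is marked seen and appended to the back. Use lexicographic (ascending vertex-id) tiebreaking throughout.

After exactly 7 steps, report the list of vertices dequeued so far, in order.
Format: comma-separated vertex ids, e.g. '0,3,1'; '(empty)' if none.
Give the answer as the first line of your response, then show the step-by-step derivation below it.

6,0,2,5,1,4,3

step 1: dequeue 6; queue=[0,2,5]; order=6
step 2: dequeue 0; queue=[2,5,1,4]; order=6,0
step 3: dequeue 2; queue=[5,1,4,3]; order=6,0,2
step 4: dequeue 5; queue=[1,4,3]; order=6,0,2,5
step 5: dequeue 1; queue=[4,3]; order=6,0,2,5,1
step 6: dequeue 4; queue=[3]; order=6,0,2,5,1,4
step 7: dequeue 3; queue=[(empty)]; order=6,0,2,5,1,4,3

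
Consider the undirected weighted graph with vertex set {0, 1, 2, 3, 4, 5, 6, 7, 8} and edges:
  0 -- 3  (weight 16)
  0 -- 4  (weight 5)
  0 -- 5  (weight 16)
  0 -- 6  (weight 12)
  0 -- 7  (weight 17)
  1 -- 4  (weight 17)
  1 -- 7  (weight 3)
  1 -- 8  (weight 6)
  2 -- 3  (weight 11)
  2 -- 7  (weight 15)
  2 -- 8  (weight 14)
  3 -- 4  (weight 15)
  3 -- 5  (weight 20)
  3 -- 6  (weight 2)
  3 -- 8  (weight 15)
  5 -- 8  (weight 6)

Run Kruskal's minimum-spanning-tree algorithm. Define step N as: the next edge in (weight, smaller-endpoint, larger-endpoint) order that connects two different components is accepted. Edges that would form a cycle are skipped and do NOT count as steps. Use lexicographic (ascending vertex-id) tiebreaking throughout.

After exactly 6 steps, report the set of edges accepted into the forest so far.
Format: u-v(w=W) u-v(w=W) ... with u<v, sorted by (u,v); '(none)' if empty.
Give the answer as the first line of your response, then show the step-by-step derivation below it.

0-4(w=5) 1-7(w=3) 1-8(w=6) 2-3(w=11) 3-6(w=2) 5-8(w=6)

step 1: add edge 3-6 (w=2); MST = {3-6(w=2)}
step 2: add edge 1-7 (w=3); MST = {1-7(w=3) 3-6(w=2)}
step 3: add edge 0-4 (w=5); MST = {0-4(w=5) 1-7(w=3) 3-6(w=2)}
step 4: add edge 1-8 (w=6); MST = {0-4(w=5) 1-7(w=3) 1-8(w=6) 3-6(w=2)}
step 5: add edge 5-8 (w=6); MST = {0-4(w=5) 1-7(w=3) 1-8(w=6) 3-6(w=2) 5-8(w=6)}
step 6: add edge 2-3 (w=11); MST = {0-4(w=5) 1-7(w=3) 1-8(w=6) 2-3(w=11) 3-6(w=2) 5-8(w=6)}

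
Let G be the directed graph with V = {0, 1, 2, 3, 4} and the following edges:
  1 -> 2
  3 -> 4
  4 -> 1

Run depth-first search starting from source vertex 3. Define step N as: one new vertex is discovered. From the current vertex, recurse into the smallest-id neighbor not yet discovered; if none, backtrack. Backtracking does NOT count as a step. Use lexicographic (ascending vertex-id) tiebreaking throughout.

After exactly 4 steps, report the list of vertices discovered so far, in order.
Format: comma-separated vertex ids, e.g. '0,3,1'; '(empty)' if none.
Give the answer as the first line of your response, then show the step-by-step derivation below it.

3,4,1,2

step 1: discover 3; path=3; order=3
step 2: discover 4; path=3>4; order=3,4
step 3: discover 1; path=3>4>1; order=3,4,1
step 4: discover 2; path=3>4>1>2; order=3,4,1,2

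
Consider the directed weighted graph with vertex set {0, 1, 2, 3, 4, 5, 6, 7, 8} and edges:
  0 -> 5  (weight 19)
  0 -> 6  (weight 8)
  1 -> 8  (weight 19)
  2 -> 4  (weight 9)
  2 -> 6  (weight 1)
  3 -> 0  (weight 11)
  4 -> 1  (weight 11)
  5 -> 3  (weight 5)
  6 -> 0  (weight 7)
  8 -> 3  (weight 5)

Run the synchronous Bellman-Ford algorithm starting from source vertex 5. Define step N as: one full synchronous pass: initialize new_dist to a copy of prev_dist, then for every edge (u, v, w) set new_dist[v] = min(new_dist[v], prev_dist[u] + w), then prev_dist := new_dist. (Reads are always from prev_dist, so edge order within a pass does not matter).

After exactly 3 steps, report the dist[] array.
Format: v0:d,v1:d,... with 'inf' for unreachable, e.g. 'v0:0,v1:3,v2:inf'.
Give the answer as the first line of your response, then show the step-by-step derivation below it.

v0:16,v1:inf,v2:inf,v3:5,v4:inf,v5:0,v6:24,v7:inf,v8:inf

step 1: dist = v0:inf,v1:inf,v2:inf,v3:5,v4:inf,v5:0,v6:inf,v7:inf,v8:inf
step 2: dist = v0:16,v1:inf,v2:inf,v3:5,v4:inf,v5:0,v6:inf,v7:inf,v8:inf
step 3: dist = v0:16,v1:inf,v2:inf,v3:5,v4:inf,v5:0,v6:24,v7:inf,v8:inf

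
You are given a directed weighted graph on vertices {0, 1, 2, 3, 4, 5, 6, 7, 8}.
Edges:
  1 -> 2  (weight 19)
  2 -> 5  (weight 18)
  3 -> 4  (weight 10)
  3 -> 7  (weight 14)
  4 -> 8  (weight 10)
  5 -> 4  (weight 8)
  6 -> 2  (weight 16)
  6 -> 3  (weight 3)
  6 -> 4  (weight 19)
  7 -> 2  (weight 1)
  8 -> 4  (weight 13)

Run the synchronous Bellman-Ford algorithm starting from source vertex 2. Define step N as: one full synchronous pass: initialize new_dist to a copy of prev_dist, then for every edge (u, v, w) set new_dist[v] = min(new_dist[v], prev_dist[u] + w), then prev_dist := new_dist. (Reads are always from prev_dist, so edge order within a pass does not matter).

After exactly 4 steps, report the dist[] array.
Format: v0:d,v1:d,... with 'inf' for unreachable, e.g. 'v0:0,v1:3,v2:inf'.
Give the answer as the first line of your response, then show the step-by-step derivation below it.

v0:inf,v1:inf,v2:0,v3:inf,v4:26,v5:18,v6:inf,v7:inf,v8:36

step 1: dist = v0:inf,v1:inf,v2:0,v3:inf,v4:inf,v5:18,v6:inf,v7:inf,v8:inf
step 2: dist = v0:inf,v1:inf,v2:0,v3:inf,v4:26,v5:18,v6:inf,v7:inf,v8:inf
step 3: dist = v0:inf,v1:inf,v2:0,v3:inf,v4:26,v5:18,v6:inf,v7:inf,v8:36
step 4: dist = v0:inf,v1:inf,v2:0,v3:inf,v4:26,v5:18,v6:inf,v7:inf,v8:36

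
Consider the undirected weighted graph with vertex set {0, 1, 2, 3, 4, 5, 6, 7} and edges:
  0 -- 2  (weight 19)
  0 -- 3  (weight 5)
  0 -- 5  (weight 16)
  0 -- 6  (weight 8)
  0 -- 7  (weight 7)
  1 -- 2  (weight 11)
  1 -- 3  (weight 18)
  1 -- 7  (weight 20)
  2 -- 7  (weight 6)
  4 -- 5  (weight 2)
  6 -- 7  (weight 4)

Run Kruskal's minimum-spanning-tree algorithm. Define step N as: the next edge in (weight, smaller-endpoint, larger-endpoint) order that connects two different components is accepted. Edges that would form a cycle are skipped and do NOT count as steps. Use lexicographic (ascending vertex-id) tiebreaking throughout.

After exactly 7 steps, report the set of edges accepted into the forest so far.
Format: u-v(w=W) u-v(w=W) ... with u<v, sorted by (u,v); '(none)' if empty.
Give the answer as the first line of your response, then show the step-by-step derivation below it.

0-3(w=5) 0-5(w=16) 0-7(w=7) 1-2(w=11) 2-7(w=6) 4-5(w=2) 6-7(w=4)

step 1: add edge 4-5 (w=2); MST = {4-5(w=2)}
step 2: add edge 6-7 (w=4); MST = {4-5(w=2) 6-7(w=4)}
step 3: add edge 0-3 (w=5); MST = {0-3(w=5) 4-5(w=2) 6-7(w=4)}
step 4: add edge 2-7 (w=6); MST = {0-3(w=5) 2-7(w=6) 4-5(w=2) 6-7(w=4)}
step 5: add edge 0-7 (w=7); MST = {0-3(w=5) 0-7(w=7) 2-7(w=6) 4-5(w=2) 6-7(w=4)}
step 6: add edge 1-2 (w=11); MST = {0-3(w=5) 0-7(w=7) 1-2(w=11) 2-7(w=6) 4-5(w=2) 6-7(w=4)}
step 7: add edge 0-5 (w=16); MST = {0-3(w=5) 0-5(w=16) 0-7(w=7) 1-2(w=11) 2-7(w=6) 4-5(w=2) 6-7(w=4)}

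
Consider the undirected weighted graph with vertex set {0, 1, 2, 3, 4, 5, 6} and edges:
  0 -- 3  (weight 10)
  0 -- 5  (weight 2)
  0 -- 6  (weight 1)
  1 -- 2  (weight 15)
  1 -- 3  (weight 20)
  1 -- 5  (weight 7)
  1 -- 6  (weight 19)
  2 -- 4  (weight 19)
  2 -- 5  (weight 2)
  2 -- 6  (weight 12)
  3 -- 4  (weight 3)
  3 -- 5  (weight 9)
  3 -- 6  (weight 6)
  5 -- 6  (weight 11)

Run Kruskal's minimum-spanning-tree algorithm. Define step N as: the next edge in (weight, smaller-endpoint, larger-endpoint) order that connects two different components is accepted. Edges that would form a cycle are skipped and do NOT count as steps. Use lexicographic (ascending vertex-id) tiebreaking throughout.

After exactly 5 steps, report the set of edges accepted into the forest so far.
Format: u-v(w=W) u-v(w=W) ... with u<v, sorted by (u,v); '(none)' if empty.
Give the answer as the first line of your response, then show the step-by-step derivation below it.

0-5(w=2) 0-6(w=1) 2-5(w=2) 3-4(w=3) 3-6(w=6)

step 1: add edge 0-6 (w=1); MST = {0-6(w=1)}
step 2: add edge 0-5 (w=2); MST = {0-5(w=2) 0-6(w=1)}
step 3: add edge 2-5 (w=2); MST = {0-5(w=2) 0-6(w=1) 2-5(w=2)}
step 4: add edge 3-4 (w=3); MST = {0-5(w=2) 0-6(w=1) 2-5(w=2) 3-4(w=3)}
step 5: add edge 3-6 (w=6); MST = {0-5(w=2) 0-6(w=1) 2-5(w=2) 3-4(w=3) 3-6(w=6)}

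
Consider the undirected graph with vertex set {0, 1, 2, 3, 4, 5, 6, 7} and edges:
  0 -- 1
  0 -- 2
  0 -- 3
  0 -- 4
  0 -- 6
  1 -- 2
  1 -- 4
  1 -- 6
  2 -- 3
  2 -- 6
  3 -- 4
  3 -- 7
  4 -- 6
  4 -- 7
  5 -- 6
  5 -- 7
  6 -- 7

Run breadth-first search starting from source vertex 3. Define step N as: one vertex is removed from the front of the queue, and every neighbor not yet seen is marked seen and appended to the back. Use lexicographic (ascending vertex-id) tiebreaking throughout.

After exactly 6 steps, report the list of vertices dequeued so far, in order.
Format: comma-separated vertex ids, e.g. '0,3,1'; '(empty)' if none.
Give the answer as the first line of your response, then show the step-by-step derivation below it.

3,0,2,4,7,1

step 1: dequeue 3; queue=[0,2,4,7]; order=3
step 2: dequeue 0; queue=[2,4,7,1,6]; order=3,0
step 3: dequeue 2; queue=[4,7,1,6]; order=3,0,2
step 4: dequeue 4; queue=[7,1,6]; order=3,0,2,4
step 5: dequeue 7; queue=[1,6,5]; order=3,0,2,4,7
step 6: dequeue 1; queue=[6,5]; order=3,0,2,4,7,1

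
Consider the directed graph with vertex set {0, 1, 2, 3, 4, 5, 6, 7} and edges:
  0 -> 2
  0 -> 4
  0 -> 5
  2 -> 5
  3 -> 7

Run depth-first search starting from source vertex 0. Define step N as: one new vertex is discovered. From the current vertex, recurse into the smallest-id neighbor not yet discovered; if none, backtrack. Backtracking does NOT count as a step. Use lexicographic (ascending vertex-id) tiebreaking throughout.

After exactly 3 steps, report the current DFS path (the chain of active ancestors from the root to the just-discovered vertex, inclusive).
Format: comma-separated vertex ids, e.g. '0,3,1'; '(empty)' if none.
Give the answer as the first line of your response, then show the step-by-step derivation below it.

0,2,5

step 1: discover 0; path=0; order=0
step 2: discover 2; path=0>2; order=0,2
step 3: discover 5; path=0>2>5; order=0,2,5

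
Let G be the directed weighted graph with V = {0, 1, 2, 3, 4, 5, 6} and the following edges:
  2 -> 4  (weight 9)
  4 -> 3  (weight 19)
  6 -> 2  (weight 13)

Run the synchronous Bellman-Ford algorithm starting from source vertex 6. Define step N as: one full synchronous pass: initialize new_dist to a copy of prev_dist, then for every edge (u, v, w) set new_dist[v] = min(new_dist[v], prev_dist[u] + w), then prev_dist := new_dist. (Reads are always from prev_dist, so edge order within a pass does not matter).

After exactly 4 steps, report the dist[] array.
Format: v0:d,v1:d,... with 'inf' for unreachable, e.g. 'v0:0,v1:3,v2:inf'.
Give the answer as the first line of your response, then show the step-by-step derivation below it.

v0:inf,v1:inf,v2:13,v3:41,v4:22,v5:inf,v6:0

step 1: dist = v0:inf,v1:inf,v2:13,v3:inf,v4:inf,v5:inf,v6:0
step 2: dist = v0:inf,v1:inf,v2:13,v3:inf,v4:22,v5:inf,v6:0
step 3: dist = v0:inf,v1:inf,v2:13,v3:41,v4:22,v5:inf,v6:0
step 4: dist = v0:inf,v1:inf,v2:13,v3:41,v4:22,v5:inf,v6:0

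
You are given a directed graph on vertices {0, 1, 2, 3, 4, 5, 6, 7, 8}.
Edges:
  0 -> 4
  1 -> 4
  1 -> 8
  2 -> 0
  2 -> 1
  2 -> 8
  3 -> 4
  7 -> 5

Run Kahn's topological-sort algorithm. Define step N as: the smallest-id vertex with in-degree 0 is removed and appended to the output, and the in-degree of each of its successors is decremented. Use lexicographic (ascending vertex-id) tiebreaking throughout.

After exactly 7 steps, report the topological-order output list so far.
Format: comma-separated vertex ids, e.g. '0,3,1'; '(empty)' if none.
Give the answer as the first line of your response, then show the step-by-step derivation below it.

2,0,1,3,4,6,7

step 1: output 2; order=[2]; indeg=(0,0,0,0,3,1,0,0,1)
step 2: output 0; order=[2,0]; indeg=(0,0,0,0,2,1,0,0,1)
step 3: output 1; order=[2,0,1]; indeg=(0,0,0,0,1,1,0,0,0)
step 4: output 3; order=[2,0,1,3]; indeg=(0,0,0,0,0,1,0,0,0)
step 5: output 4; order=[2,0,1,3,4]; indeg=(0,0,0,0,0,1,0,0,0)
step 6: output 6; order=[2,0,1,3,4,6]; indeg=(0,0,0,0,0,1,0,0,0)
step 7: output 7; order=[2,0,1,3,4,6,7]; indeg=(0,0,0,0,0,0,0,0,0)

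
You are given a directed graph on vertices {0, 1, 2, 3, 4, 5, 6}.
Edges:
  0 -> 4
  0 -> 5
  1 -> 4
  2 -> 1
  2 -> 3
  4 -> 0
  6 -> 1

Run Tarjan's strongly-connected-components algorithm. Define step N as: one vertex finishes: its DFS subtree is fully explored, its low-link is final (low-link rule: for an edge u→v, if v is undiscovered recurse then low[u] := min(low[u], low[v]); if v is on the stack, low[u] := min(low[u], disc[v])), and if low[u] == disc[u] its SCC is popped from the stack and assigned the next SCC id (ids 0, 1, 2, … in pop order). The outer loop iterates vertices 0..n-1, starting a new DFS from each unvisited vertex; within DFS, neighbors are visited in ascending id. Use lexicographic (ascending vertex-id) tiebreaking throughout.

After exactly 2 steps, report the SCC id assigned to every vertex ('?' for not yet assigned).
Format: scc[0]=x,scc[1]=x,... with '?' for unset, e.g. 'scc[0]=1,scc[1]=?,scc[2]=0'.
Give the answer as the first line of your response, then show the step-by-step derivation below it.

scc[0]=?,scc[1]=?,scc[2]=?,scc[3]=?,scc[4]=?,scc[5]=0,scc[6]=?

step 1: low=(low[0]=0,low[1]=?,low[2]=?,low[3]=?,low[4]=0,low[5]=?,low[6]=?); scc=(scc[0]=?,scc[1]=?,scc[2]=?,scc[3]=?,scc[4]=?,scc[5]=?,scc[6]=?)
step 2: low=(low[0]=0,low[1]=?,low[2]=?,low[3]=?,low[4]=0,low[5]=2,low[6]=?); scc=(scc[0]=?,scc[1]=?,scc[2]=?,scc[3]=?,scc[4]=?,scc[5]=0,scc[6]=?)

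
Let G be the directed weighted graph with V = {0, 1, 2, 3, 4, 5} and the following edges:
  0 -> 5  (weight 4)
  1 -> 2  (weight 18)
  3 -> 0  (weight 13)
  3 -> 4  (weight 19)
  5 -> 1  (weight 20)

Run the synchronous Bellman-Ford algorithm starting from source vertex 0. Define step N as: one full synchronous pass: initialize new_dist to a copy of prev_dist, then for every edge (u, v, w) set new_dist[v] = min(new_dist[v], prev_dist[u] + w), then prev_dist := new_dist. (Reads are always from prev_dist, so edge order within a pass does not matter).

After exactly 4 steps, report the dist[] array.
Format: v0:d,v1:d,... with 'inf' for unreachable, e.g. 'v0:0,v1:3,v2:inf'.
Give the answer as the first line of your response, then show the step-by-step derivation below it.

v0:0,v1:24,v2:42,v3:inf,v4:inf,v5:4

step 1: dist = v0:0,v1:inf,v2:inf,v3:inf,v4:inf,v5:4
step 2: dist = v0:0,v1:24,v2:inf,v3:inf,v4:inf,v5:4
step 3: dist = v0:0,v1:24,v2:42,v3:inf,v4:inf,v5:4
step 4: dist = v0:0,v1:24,v2:42,v3:inf,v4:inf,v5:4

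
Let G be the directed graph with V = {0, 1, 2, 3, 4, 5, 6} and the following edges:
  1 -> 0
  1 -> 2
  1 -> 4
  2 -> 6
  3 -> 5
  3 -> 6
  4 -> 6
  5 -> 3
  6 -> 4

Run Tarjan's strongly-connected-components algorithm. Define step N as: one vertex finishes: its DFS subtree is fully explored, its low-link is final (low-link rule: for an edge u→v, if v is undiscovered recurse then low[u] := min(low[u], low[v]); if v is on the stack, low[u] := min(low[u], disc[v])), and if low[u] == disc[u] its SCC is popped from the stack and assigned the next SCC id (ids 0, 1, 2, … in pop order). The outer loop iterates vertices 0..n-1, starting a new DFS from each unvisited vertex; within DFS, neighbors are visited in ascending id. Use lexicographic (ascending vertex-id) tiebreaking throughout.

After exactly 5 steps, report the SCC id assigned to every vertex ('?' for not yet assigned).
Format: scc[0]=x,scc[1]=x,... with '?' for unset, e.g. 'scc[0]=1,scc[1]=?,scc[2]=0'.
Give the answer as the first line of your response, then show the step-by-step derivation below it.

scc[0]=0,scc[1]=3,scc[2]=2,scc[3]=?,scc[4]=1,scc[5]=?,scc[6]=1

step 1: low=(low[0]=0,low[1]=?,low[2]=?,low[3]=?,low[4]=?,low[5]=?,low[6]=?); scc=(scc[0]=0,scc[1]=?,scc[2]=?,scc[3]=?,scc[4]=?,scc[5]=?,scc[6]=?)
step 2: low=(low[0]=0,low[1]=1,low[2]=2,low[3]=?,low[4]=3,low[5]=?,low[6]=3); scc=(scc[0]=0,scc[1]=?,scc[2]=?,scc[3]=?,scc[4]=?,scc[5]=?,scc[6]=?)
step 3: low=(low[0]=0,low[1]=1,low[2]=2,low[3]=?,low[4]=3,low[5]=?,low[6]=3); scc=(scc[0]=0,scc[1]=?,scc[2]=?,scc[3]=?,scc[4]=1,scc[5]=?,scc[6]=1)
step 4: low=(low[0]=0,low[1]=1,low[2]=2,low[3]=?,low[4]=3,low[5]=?,low[6]=3); scc=(scc[0]=0,scc[1]=?,scc[2]=2,scc[3]=?,scc[4]=1,scc[5]=?,scc[6]=1)
step 5: low=(low[0]=0,low[1]=1,low[2]=2,low[3]=?,low[4]=3,low[5]=?,low[6]=3); scc=(scc[0]=0,scc[1]=3,scc[2]=2,scc[3]=?,scc[4]=1,scc[5]=?,scc[6]=1)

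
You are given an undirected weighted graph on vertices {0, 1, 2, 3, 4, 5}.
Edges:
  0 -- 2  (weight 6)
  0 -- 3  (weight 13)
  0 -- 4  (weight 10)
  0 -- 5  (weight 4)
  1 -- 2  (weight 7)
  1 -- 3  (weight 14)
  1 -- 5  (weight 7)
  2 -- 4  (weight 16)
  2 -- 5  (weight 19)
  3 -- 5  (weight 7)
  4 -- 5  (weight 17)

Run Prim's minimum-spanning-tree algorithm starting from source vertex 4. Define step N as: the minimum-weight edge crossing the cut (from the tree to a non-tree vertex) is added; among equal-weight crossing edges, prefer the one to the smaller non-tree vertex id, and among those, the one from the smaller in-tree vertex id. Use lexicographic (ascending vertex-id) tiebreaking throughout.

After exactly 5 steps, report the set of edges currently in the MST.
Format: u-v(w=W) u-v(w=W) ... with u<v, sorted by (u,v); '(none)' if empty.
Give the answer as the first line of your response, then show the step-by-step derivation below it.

0-2(w=6) 0-4(w=10) 0-5(w=4) 1-2(w=7) 3-5(w=7)

step 1: add edge 0-4 (w=10); MST = {0-4(w=10)}
step 2: add edge 0-5 (w=4); MST = {0-4(w=10) 0-5(w=4)}
step 3: add edge 0-2 (w=6); MST = {0-2(w=6) 0-4(w=10) 0-5(w=4)}
step 4: add edge 1-2 (w=7); MST = {0-2(w=6) 0-4(w=10) 0-5(w=4) 1-2(w=7)}
step 5: add edge 3-5 (w=7); MST = {0-2(w=6) 0-4(w=10) 0-5(w=4) 1-2(w=7) 3-5(w=7)}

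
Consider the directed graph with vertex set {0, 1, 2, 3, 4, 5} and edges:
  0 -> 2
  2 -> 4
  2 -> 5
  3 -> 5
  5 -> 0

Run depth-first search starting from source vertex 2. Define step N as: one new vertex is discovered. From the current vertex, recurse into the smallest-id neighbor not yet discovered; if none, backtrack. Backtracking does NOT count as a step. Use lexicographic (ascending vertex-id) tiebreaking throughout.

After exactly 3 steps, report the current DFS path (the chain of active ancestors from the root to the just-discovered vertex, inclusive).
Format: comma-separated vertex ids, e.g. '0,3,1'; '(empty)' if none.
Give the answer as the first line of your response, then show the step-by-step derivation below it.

2,5

step 1: discover 2; path=2; order=2
step 2: discover 4; path=2>4; order=2,4
step 3: discover 5; path=2>5; order=2,4,5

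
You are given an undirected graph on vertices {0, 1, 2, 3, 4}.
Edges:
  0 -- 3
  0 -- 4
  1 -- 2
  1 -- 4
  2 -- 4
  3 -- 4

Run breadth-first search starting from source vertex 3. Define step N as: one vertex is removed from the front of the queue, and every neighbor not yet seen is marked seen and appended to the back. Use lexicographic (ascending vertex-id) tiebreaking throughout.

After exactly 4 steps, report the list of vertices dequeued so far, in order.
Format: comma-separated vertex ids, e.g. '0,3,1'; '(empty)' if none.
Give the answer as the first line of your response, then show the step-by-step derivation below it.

3,0,4,1

step 1: dequeue 3; queue=[0,4]; order=3
step 2: dequeue 0; queue=[4]; order=3,0
step 3: dequeue 4; queue=[1,2]; order=3,0,4
step 4: dequeue 1; queue=[2]; order=3,0,4,1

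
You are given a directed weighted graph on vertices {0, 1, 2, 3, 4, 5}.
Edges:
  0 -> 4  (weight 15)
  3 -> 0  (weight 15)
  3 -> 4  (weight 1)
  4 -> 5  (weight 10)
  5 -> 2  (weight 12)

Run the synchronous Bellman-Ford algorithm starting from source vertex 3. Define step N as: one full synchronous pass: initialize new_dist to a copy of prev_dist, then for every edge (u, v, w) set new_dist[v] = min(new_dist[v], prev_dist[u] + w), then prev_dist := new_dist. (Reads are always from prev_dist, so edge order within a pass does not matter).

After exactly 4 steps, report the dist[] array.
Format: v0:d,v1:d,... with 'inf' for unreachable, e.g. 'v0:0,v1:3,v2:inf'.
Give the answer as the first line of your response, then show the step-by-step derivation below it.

v0:15,v1:inf,v2:23,v3:0,v4:1,v5:11

step 1: dist = v0:15,v1:inf,v2:inf,v3:0,v4:1,v5:inf
step 2: dist = v0:15,v1:inf,v2:inf,v3:0,v4:1,v5:11
step 3: dist = v0:15,v1:inf,v2:23,v3:0,v4:1,v5:11
step 4: dist = v0:15,v1:inf,v2:23,v3:0,v4:1,v5:11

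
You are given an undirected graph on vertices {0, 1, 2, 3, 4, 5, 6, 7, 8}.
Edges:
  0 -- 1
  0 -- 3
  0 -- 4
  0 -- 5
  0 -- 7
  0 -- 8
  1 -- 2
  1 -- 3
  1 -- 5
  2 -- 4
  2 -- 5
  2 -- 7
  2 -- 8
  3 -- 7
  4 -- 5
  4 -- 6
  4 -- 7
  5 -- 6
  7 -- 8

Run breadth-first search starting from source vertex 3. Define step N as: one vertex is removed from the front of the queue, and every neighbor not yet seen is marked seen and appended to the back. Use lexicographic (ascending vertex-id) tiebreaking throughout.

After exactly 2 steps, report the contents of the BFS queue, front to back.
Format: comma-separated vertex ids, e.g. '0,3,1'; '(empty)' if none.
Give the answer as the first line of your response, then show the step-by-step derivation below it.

1,7,4,5,8

step 1: dequeue 3; queue=[0,1,7]; order=3
step 2: dequeue 0; queue=[1,7,4,5,8]; order=3,0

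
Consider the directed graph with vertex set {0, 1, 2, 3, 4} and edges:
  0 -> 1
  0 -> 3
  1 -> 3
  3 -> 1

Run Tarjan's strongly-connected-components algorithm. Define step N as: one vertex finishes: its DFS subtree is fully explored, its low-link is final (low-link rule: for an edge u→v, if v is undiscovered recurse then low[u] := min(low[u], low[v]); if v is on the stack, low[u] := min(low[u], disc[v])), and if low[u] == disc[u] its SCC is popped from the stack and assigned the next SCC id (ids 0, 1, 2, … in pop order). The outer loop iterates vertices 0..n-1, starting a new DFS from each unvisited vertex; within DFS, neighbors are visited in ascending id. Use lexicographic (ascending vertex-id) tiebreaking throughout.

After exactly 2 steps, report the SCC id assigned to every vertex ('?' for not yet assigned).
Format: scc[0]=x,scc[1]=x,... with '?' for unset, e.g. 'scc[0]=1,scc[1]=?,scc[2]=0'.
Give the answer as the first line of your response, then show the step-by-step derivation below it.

scc[0]=?,scc[1]=0,scc[2]=?,scc[3]=0,scc[4]=?

step 1: low=(low[0]=0,low[1]=1,low[2]=?,low[3]=1,low[4]=?); scc=(scc[0]=?,scc[1]=?,scc[2]=?,scc[3]=?,scc[4]=?)
step 2: low=(low[0]=0,low[1]=1,low[2]=?,low[3]=1,low[4]=?); scc=(scc[0]=?,scc[1]=0,scc[2]=?,scc[3]=0,scc[4]=?)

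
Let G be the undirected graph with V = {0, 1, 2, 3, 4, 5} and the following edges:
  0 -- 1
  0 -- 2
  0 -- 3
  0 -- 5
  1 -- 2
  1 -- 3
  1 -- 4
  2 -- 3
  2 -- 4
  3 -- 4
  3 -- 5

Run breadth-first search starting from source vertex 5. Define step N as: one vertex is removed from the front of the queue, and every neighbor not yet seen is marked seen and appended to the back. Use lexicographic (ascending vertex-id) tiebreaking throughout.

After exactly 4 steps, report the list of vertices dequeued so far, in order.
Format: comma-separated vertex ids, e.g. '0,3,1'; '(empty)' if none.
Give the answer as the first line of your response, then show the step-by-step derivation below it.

5,0,3,1

step 1: dequeue 5; queue=[0,3]; order=5
step 2: dequeue 0; queue=[3,1,2]; order=5,0
step 3: dequeue 3; queue=[1,2,4]; order=5,0,3
step 4: dequeue 1; queue=[2,4]; order=5,0,3,1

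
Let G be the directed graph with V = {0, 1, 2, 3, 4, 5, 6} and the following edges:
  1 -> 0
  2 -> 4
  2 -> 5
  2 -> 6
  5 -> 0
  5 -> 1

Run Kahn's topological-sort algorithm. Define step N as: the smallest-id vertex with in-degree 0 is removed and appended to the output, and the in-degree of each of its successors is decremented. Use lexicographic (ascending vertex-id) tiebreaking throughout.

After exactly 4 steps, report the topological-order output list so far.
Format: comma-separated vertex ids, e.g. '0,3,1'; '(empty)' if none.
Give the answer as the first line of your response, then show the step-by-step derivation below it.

2,3,4,5

step 1: output 2; order=[2]; indeg=(2,1,0,0,0,0,0)
step 2: output 3; order=[2,3]; indeg=(2,1,0,0,0,0,0)
step 3: output 4; order=[2,3,4]; indeg=(2,1,0,0,0,0,0)
step 4: output 5; order=[2,3,4,5]; indeg=(1,0,0,0,0,0,0)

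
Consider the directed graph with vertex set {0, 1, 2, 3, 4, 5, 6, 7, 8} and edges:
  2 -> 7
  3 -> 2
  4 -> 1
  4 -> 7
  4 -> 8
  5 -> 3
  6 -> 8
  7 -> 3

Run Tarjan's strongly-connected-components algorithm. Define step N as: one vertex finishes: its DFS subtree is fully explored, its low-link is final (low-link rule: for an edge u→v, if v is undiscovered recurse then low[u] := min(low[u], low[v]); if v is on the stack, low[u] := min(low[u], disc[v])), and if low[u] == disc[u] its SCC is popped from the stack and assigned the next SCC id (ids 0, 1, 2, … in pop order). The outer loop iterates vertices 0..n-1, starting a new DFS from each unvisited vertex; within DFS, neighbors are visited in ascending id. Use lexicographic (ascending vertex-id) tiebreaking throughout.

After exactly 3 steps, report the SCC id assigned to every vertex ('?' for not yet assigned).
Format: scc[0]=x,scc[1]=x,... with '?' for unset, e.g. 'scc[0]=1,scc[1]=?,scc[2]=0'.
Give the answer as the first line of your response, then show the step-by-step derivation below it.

scc[0]=0,scc[1]=1,scc[2]=?,scc[3]=?,scc[4]=?,scc[5]=?,scc[6]=?,scc[7]=?,scc[8]=?

step 1: low=(low[0]=0,low[1]=?,low[2]=?,low[3]=?,low[4]=?,low[5]=?,low[6]=?,low[7]=?,low[8]=?); scc=(scc[0]=0,scc[1]=?,scc[2]=?,scc[3]=?,scc[4]=?,scc[5]=?,scc[6]=?,scc[7]=?,scc[8]=?)
step 2: low=(low[0]=0,low[1]=1,low[2]=?,low[3]=?,low[4]=?,low[5]=?,low[6]=?,low[7]=?,low[8]=?); scc=(scc[0]=0,scc[1]=1,scc[2]=?,scc[3]=?,scc[4]=?,scc[5]=?,scc[6]=?,scc[7]=?,scc[8]=?)
step 3: low=(low[0]=0,low[1]=1,low[2]=2,low[3]=2,low[4]=?,low[5]=?,low[6]=?,low[7]=3,low[8]=?); scc=(scc[0]=0,scc[1]=1,scc[2]=?,scc[3]=?,scc[4]=?,scc[5]=?,scc[6]=?,scc[7]=?,scc[8]=?)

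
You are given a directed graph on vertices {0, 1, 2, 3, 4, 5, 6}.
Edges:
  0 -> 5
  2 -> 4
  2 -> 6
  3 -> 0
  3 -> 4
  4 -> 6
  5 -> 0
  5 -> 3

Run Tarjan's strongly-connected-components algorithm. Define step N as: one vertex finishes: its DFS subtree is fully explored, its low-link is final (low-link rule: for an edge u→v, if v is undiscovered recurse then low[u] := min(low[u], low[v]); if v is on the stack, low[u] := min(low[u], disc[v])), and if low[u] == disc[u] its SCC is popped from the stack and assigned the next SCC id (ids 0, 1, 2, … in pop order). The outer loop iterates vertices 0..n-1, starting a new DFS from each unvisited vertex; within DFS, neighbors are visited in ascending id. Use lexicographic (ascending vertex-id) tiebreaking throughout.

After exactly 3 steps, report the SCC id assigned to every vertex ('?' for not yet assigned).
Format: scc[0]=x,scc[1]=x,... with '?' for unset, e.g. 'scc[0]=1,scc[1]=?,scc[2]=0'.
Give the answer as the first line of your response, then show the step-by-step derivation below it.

scc[0]=?,scc[1]=?,scc[2]=?,scc[3]=?,scc[4]=1,scc[5]=?,scc[6]=0

step 1: low=(low[0]=0,low[1]=?,low[2]=?,low[3]=0,low[4]=3,low[5]=0,low[6]=4); scc=(scc[0]=?,scc[1]=?,scc[2]=?,scc[3]=?,scc[4]=?,scc[5]=?,scc[6]=0)
step 2: low=(low[0]=0,low[1]=?,low[2]=?,low[3]=0,low[4]=3,low[5]=0,low[6]=4); scc=(scc[0]=?,scc[1]=?,scc[2]=?,scc[3]=?,scc[4]=1,scc[5]=?,scc[6]=0)
step 3: low=(low[0]=0,low[1]=?,low[2]=?,low[3]=0,low[4]=3,low[5]=0,low[6]=4); scc=(scc[0]=?,scc[1]=?,scc[2]=?,scc[3]=?,scc[4]=1,scc[5]=?,scc[6]=0)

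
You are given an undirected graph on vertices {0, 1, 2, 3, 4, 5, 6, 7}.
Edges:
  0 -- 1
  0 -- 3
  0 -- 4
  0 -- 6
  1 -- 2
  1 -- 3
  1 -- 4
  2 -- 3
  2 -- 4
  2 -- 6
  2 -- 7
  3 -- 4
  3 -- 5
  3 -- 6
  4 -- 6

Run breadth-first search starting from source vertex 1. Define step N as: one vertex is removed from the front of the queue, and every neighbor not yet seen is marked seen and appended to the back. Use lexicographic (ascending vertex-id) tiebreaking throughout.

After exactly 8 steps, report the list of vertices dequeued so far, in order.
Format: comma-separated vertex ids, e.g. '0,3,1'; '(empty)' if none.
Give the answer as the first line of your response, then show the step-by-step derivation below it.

1,0,2,3,4,6,7,5

step 1: dequeue 1; queue=[0,2,3,4]; order=1
step 2: dequeue 0; queue=[2,3,4,6]; order=1,0
step 3: dequeue 2; queue=[3,4,6,7]; order=1,0,2
step 4: dequeue 3; queue=[4,6,7,5]; order=1,0,2,3
step 5: dequeue 4; queue=[6,7,5]; order=1,0,2,3,4
step 6: dequeue 6; queue=[7,5]; order=1,0,2,3,4,6
step 7: dequeue 7; queue=[5]; order=1,0,2,3,4,6,7
step 8: dequeue 5; queue=[(empty)]; order=1,0,2,3,4,6,7,5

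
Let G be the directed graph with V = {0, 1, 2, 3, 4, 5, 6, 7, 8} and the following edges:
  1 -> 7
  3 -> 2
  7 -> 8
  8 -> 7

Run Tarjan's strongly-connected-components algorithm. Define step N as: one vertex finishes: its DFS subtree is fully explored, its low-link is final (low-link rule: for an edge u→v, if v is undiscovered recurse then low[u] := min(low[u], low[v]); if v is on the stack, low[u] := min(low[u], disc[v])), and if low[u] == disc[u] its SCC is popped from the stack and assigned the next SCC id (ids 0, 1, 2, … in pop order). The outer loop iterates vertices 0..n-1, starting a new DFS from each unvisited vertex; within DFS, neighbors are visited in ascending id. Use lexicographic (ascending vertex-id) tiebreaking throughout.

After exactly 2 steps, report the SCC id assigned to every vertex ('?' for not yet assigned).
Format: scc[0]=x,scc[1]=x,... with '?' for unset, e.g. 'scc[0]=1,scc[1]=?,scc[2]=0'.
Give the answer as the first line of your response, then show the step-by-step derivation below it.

scc[0]=0,scc[1]=?,scc[2]=?,scc[3]=?,scc[4]=?,scc[5]=?,scc[6]=?,scc[7]=?,scc[8]=?

step 1: low=(low[0]=0,low[1]=?,low[2]=?,low[3]=?,low[4]=?,low[5]=?,low[6]=?,low[7]=?,low[8]=?); scc=(scc[0]=0,scc[1]=?,scc[2]=?,scc[3]=?,scc[4]=?,scc[5]=?,scc[6]=?,scc[7]=?,scc[8]=?)
step 2: low=(low[0]=0,low[1]=1,low[2]=?,low[3]=?,low[4]=?,low[5]=?,low[6]=?,low[7]=2,low[8]=2); scc=(scc[0]=0,scc[1]=?,scc[2]=?,scc[3]=?,scc[4]=?,scc[5]=?,scc[6]=?,scc[7]=?,scc[8]=?)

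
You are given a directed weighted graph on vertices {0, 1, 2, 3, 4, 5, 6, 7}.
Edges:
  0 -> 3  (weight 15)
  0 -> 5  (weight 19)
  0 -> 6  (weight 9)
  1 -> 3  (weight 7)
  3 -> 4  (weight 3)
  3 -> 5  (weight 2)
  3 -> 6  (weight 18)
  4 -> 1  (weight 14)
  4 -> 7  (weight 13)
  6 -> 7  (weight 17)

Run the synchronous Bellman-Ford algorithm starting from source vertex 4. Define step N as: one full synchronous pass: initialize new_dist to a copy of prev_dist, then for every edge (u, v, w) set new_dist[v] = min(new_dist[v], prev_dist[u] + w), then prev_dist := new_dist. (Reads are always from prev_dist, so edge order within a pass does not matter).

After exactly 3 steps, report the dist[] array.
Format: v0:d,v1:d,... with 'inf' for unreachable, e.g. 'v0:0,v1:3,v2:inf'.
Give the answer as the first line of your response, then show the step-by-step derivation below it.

v0:inf,v1:14,v2:inf,v3:21,v4:0,v5:23,v6:39,v7:13

step 1: dist = v0:inf,v1:14,v2:inf,v3:inf,v4:0,v5:inf,v6:inf,v7:13
step 2: dist = v0:inf,v1:14,v2:inf,v3:21,v4:0,v5:inf,v6:inf,v7:13
step 3: dist = v0:inf,v1:14,v2:inf,v3:21,v4:0,v5:23,v6:39,v7:13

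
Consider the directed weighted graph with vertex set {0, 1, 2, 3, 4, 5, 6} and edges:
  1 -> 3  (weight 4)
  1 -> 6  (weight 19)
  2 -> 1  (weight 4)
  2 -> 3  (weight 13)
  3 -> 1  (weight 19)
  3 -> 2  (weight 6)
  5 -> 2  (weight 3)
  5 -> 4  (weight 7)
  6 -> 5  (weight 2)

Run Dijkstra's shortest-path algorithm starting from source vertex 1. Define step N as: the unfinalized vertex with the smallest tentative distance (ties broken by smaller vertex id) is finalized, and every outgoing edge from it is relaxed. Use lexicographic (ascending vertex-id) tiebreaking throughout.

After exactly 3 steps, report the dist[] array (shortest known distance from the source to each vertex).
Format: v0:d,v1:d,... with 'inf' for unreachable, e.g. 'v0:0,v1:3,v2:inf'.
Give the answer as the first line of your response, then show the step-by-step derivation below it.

v0:inf,v1:0,v2:10,v3:4,v4:inf,v5:inf,v6:19

step 1: dist = v0:inf,v1:0,v2:inf,v3:4,v4:inf,v5:inf,v6:19
step 2: dist = v0:inf,v1:0,v2:10,v3:4,v4:inf,v5:inf,v6:19
step 3: dist = v0:inf,v1:0,v2:10,v3:4,v4:inf,v5:inf,v6:19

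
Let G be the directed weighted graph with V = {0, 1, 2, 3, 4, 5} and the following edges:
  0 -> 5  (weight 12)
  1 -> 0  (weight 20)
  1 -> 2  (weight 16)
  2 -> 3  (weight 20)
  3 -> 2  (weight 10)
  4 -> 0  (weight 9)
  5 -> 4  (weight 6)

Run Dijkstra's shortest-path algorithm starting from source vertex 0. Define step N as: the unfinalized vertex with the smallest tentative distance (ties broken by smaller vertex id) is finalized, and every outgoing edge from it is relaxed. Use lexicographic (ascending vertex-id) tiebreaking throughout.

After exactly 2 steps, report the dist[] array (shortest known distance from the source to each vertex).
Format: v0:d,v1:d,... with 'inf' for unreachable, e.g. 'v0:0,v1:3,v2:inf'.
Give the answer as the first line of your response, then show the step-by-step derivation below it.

v0:0,v1:inf,v2:inf,v3:inf,v4:18,v5:12

step 1: dist = v0:0,v1:inf,v2:inf,v3:inf,v4:inf,v5:12
step 2: dist = v0:0,v1:inf,v2:inf,v3:inf,v4:18,v5:12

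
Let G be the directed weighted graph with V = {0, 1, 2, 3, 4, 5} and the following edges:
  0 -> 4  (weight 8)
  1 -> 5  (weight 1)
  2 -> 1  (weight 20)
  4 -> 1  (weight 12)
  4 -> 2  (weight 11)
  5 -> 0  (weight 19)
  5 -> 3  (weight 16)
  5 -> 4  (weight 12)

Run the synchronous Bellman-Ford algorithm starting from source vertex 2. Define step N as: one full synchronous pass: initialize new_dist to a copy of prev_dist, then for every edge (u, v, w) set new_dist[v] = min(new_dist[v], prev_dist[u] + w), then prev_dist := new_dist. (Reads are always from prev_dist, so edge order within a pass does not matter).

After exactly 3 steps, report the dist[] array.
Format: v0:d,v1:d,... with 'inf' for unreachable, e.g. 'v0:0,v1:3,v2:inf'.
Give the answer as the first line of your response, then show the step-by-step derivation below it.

v0:40,v1:20,v2:0,v3:37,v4:33,v5:21

step 1: dist = v0:inf,v1:20,v2:0,v3:inf,v4:inf,v5:inf
step 2: dist = v0:inf,v1:20,v2:0,v3:inf,v4:inf,v5:21
step 3: dist = v0:40,v1:20,v2:0,v3:37,v4:33,v5:21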